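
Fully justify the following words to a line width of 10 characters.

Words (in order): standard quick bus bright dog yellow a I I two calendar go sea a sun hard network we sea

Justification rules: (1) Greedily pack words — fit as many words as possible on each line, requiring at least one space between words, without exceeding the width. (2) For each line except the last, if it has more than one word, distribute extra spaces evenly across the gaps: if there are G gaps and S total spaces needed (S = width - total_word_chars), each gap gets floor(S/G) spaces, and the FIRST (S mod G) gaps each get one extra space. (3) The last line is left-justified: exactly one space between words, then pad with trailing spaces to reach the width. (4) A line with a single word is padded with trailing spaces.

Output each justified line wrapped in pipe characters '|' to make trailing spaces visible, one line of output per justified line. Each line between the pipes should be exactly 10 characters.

Answer: |standard  |
|quick  bus|
|bright dog|
|yellow a I|
|I      two|
|calendar  |
|go  sea  a|
|sun   hard|
|network we|
|sea       |

Derivation:
Line 1: ['standard'] (min_width=8, slack=2)
Line 2: ['quick', 'bus'] (min_width=9, slack=1)
Line 3: ['bright', 'dog'] (min_width=10, slack=0)
Line 4: ['yellow', 'a', 'I'] (min_width=10, slack=0)
Line 5: ['I', 'two'] (min_width=5, slack=5)
Line 6: ['calendar'] (min_width=8, slack=2)
Line 7: ['go', 'sea', 'a'] (min_width=8, slack=2)
Line 8: ['sun', 'hard'] (min_width=8, slack=2)
Line 9: ['network', 'we'] (min_width=10, slack=0)
Line 10: ['sea'] (min_width=3, slack=7)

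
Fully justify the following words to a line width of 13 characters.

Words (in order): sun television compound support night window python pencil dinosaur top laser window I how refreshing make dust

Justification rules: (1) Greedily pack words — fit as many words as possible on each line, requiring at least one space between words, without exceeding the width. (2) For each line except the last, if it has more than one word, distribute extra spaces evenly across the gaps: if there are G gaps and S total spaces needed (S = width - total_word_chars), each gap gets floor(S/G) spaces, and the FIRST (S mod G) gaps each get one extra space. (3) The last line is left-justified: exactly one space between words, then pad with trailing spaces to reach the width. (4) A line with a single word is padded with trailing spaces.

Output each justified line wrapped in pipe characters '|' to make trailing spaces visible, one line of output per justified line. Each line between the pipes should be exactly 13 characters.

Answer: |sun          |
|television   |
|compound     |
|support night|
|window python|
|pencil       |
|dinosaur  top|
|laser  window|
|I         how|
|refreshing   |
|make dust    |

Derivation:
Line 1: ['sun'] (min_width=3, slack=10)
Line 2: ['television'] (min_width=10, slack=3)
Line 3: ['compound'] (min_width=8, slack=5)
Line 4: ['support', 'night'] (min_width=13, slack=0)
Line 5: ['window', 'python'] (min_width=13, slack=0)
Line 6: ['pencil'] (min_width=6, slack=7)
Line 7: ['dinosaur', 'top'] (min_width=12, slack=1)
Line 8: ['laser', 'window'] (min_width=12, slack=1)
Line 9: ['I', 'how'] (min_width=5, slack=8)
Line 10: ['refreshing'] (min_width=10, slack=3)
Line 11: ['make', 'dust'] (min_width=9, slack=4)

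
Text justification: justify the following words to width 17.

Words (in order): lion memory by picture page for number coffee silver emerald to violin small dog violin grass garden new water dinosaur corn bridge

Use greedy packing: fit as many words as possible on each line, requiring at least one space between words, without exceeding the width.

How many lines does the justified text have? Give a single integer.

Line 1: ['lion', 'memory', 'by'] (min_width=14, slack=3)
Line 2: ['picture', 'page', 'for'] (min_width=16, slack=1)
Line 3: ['number', 'coffee'] (min_width=13, slack=4)
Line 4: ['silver', 'emerald', 'to'] (min_width=17, slack=0)
Line 5: ['violin', 'small', 'dog'] (min_width=16, slack=1)
Line 6: ['violin', 'grass'] (min_width=12, slack=5)
Line 7: ['garden', 'new', 'water'] (min_width=16, slack=1)
Line 8: ['dinosaur', 'corn'] (min_width=13, slack=4)
Line 9: ['bridge'] (min_width=6, slack=11)
Total lines: 9

Answer: 9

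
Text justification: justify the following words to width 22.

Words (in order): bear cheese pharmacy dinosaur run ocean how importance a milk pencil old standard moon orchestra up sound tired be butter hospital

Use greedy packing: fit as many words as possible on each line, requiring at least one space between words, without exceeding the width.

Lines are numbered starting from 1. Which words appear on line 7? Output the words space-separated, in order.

Answer: hospital

Derivation:
Line 1: ['bear', 'cheese', 'pharmacy'] (min_width=20, slack=2)
Line 2: ['dinosaur', 'run', 'ocean', 'how'] (min_width=22, slack=0)
Line 3: ['importance', 'a', 'milk'] (min_width=17, slack=5)
Line 4: ['pencil', 'old', 'standard'] (min_width=19, slack=3)
Line 5: ['moon', 'orchestra', 'up'] (min_width=17, slack=5)
Line 6: ['sound', 'tired', 'be', 'butter'] (min_width=21, slack=1)
Line 7: ['hospital'] (min_width=8, slack=14)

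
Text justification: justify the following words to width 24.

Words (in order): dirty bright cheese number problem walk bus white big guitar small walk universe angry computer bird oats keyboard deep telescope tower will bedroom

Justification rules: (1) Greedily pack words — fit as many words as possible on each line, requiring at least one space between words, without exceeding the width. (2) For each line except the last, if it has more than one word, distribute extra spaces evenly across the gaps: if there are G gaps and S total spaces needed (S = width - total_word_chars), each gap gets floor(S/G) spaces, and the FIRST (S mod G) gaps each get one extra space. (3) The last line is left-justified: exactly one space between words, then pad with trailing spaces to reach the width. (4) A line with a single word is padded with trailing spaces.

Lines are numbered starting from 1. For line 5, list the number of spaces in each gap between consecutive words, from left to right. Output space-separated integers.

Line 1: ['dirty', 'bright', 'cheese'] (min_width=19, slack=5)
Line 2: ['number', 'problem', 'walk', 'bus'] (min_width=23, slack=1)
Line 3: ['white', 'big', 'guitar', 'small'] (min_width=22, slack=2)
Line 4: ['walk', 'universe', 'angry'] (min_width=19, slack=5)
Line 5: ['computer', 'bird', 'oats'] (min_width=18, slack=6)
Line 6: ['keyboard', 'deep', 'telescope'] (min_width=23, slack=1)
Line 7: ['tower', 'will', 'bedroom'] (min_width=18, slack=6)

Answer: 4 4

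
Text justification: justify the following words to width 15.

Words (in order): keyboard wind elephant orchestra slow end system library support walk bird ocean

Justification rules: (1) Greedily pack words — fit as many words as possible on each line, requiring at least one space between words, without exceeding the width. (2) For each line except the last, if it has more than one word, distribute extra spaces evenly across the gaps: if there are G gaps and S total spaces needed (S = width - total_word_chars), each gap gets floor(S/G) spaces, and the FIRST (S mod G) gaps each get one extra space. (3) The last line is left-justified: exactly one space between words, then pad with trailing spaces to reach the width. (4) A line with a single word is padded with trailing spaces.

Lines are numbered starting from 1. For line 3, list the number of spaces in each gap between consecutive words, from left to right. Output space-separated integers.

Answer: 2

Derivation:
Line 1: ['keyboard', 'wind'] (min_width=13, slack=2)
Line 2: ['elephant'] (min_width=8, slack=7)
Line 3: ['orchestra', 'slow'] (min_width=14, slack=1)
Line 4: ['end', 'system'] (min_width=10, slack=5)
Line 5: ['library', 'support'] (min_width=15, slack=0)
Line 6: ['walk', 'bird', 'ocean'] (min_width=15, slack=0)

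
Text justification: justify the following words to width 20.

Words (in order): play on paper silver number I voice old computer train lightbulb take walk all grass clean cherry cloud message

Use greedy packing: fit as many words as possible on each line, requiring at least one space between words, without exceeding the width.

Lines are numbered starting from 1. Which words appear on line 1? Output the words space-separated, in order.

Answer: play on paper silver

Derivation:
Line 1: ['play', 'on', 'paper', 'silver'] (min_width=20, slack=0)
Line 2: ['number', 'I', 'voice', 'old'] (min_width=18, slack=2)
Line 3: ['computer', 'train'] (min_width=14, slack=6)
Line 4: ['lightbulb', 'take', 'walk'] (min_width=19, slack=1)
Line 5: ['all', 'grass', 'clean'] (min_width=15, slack=5)
Line 6: ['cherry', 'cloud', 'message'] (min_width=20, slack=0)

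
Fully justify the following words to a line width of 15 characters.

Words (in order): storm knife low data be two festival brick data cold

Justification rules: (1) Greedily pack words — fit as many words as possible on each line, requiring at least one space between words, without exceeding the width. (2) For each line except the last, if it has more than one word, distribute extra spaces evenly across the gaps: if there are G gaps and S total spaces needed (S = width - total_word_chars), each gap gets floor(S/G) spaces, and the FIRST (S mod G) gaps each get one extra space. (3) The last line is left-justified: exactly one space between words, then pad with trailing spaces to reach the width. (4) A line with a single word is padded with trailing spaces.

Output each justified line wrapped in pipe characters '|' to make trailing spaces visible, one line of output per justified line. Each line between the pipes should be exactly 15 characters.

Line 1: ['storm', 'knife', 'low'] (min_width=15, slack=0)
Line 2: ['data', 'be', 'two'] (min_width=11, slack=4)
Line 3: ['festival', 'brick'] (min_width=14, slack=1)
Line 4: ['data', 'cold'] (min_width=9, slack=6)

Answer: |storm knife low|
|data   be   two|
|festival  brick|
|data cold      |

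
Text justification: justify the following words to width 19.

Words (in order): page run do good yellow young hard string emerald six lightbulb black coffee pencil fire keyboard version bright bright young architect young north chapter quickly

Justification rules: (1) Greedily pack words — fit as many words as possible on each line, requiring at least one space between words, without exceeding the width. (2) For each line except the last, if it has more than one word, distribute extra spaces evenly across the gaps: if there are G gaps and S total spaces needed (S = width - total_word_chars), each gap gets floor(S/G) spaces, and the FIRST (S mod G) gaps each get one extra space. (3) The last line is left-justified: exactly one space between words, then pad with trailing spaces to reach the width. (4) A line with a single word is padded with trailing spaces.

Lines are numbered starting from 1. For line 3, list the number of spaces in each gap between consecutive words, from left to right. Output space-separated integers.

Answer: 2 1

Derivation:
Line 1: ['page', 'run', 'do', 'good'] (min_width=16, slack=3)
Line 2: ['yellow', 'young', 'hard'] (min_width=17, slack=2)
Line 3: ['string', 'emerald', 'six'] (min_width=18, slack=1)
Line 4: ['lightbulb', 'black'] (min_width=15, slack=4)
Line 5: ['coffee', 'pencil', 'fire'] (min_width=18, slack=1)
Line 6: ['keyboard', 'version'] (min_width=16, slack=3)
Line 7: ['bright', 'bright', 'young'] (min_width=19, slack=0)
Line 8: ['architect', 'young'] (min_width=15, slack=4)
Line 9: ['north', 'chapter'] (min_width=13, slack=6)
Line 10: ['quickly'] (min_width=7, slack=12)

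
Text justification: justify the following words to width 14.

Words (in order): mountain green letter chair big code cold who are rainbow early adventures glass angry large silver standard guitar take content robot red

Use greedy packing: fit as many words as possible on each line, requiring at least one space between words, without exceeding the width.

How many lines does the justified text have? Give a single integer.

Line 1: ['mountain', 'green'] (min_width=14, slack=0)
Line 2: ['letter', 'chair'] (min_width=12, slack=2)
Line 3: ['big', 'code', 'cold'] (min_width=13, slack=1)
Line 4: ['who', 'are'] (min_width=7, slack=7)
Line 5: ['rainbow', 'early'] (min_width=13, slack=1)
Line 6: ['adventures'] (min_width=10, slack=4)
Line 7: ['glass', 'angry'] (min_width=11, slack=3)
Line 8: ['large', 'silver'] (min_width=12, slack=2)
Line 9: ['standard'] (min_width=8, slack=6)
Line 10: ['guitar', 'take'] (min_width=11, slack=3)
Line 11: ['content', 'robot'] (min_width=13, slack=1)
Line 12: ['red'] (min_width=3, slack=11)
Total lines: 12

Answer: 12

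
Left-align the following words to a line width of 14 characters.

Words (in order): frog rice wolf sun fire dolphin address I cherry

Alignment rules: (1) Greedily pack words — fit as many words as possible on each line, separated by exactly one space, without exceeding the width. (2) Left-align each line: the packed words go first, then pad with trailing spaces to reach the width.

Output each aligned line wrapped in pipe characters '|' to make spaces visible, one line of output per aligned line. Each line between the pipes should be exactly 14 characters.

Line 1: ['frog', 'rice', 'wolf'] (min_width=14, slack=0)
Line 2: ['sun', 'fire'] (min_width=8, slack=6)
Line 3: ['dolphin'] (min_width=7, slack=7)
Line 4: ['address', 'I'] (min_width=9, slack=5)
Line 5: ['cherry'] (min_width=6, slack=8)

Answer: |frog rice wolf|
|sun fire      |
|dolphin       |
|address I     |
|cherry        |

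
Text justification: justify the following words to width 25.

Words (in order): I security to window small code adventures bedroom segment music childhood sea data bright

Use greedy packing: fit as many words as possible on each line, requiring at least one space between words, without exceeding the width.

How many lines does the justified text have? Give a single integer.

Answer: 4

Derivation:
Line 1: ['I', 'security', 'to', 'window'] (min_width=20, slack=5)
Line 2: ['small', 'code', 'adventures'] (min_width=21, slack=4)
Line 3: ['bedroom', 'segment', 'music'] (min_width=21, slack=4)
Line 4: ['childhood', 'sea', 'data', 'bright'] (min_width=25, slack=0)
Total lines: 4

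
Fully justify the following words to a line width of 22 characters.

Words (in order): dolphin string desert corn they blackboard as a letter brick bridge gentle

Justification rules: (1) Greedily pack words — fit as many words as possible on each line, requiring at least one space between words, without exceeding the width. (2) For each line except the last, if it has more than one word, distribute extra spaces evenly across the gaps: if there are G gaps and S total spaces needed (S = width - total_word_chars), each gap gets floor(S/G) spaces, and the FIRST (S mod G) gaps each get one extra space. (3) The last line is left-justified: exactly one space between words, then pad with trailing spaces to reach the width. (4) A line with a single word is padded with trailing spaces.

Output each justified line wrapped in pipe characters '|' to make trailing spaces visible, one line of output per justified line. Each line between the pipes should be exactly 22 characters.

Line 1: ['dolphin', 'string', 'desert'] (min_width=21, slack=1)
Line 2: ['corn', 'they', 'blackboard'] (min_width=20, slack=2)
Line 3: ['as', 'a', 'letter', 'brick'] (min_width=17, slack=5)
Line 4: ['bridge', 'gentle'] (min_width=13, slack=9)

Answer: |dolphin  string desert|
|corn  they  blackboard|
|as   a   letter  brick|
|bridge gentle         |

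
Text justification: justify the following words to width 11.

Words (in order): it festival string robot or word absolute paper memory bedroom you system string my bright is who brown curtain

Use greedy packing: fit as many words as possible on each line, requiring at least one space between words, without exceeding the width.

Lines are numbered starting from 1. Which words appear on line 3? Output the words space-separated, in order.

Answer: robot or

Derivation:
Line 1: ['it', 'festival'] (min_width=11, slack=0)
Line 2: ['string'] (min_width=6, slack=5)
Line 3: ['robot', 'or'] (min_width=8, slack=3)
Line 4: ['word'] (min_width=4, slack=7)
Line 5: ['absolute'] (min_width=8, slack=3)
Line 6: ['paper'] (min_width=5, slack=6)
Line 7: ['memory'] (min_width=6, slack=5)
Line 8: ['bedroom', 'you'] (min_width=11, slack=0)
Line 9: ['system'] (min_width=6, slack=5)
Line 10: ['string', 'my'] (min_width=9, slack=2)
Line 11: ['bright', 'is'] (min_width=9, slack=2)
Line 12: ['who', 'brown'] (min_width=9, slack=2)
Line 13: ['curtain'] (min_width=7, slack=4)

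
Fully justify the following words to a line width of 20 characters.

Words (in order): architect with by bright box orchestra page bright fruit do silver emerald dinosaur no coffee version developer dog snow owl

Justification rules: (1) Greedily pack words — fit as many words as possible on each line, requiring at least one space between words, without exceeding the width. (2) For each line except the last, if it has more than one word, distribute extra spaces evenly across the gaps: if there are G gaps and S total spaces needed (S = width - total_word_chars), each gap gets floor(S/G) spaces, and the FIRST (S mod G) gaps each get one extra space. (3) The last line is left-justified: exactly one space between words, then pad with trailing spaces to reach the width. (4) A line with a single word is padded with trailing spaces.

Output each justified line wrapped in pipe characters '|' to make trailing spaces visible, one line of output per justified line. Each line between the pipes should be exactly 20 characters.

Line 1: ['architect', 'with', 'by'] (min_width=17, slack=3)
Line 2: ['bright', 'box', 'orchestra'] (min_width=20, slack=0)
Line 3: ['page', 'bright', 'fruit', 'do'] (min_width=20, slack=0)
Line 4: ['silver', 'emerald'] (min_width=14, slack=6)
Line 5: ['dinosaur', 'no', 'coffee'] (min_width=18, slack=2)
Line 6: ['version', 'developer'] (min_width=17, slack=3)
Line 7: ['dog', 'snow', 'owl'] (min_width=12, slack=8)

Answer: |architect   with  by|
|bright box orchestra|
|page bright fruit do|
|silver       emerald|
|dinosaur  no  coffee|
|version    developer|
|dog snow owl        |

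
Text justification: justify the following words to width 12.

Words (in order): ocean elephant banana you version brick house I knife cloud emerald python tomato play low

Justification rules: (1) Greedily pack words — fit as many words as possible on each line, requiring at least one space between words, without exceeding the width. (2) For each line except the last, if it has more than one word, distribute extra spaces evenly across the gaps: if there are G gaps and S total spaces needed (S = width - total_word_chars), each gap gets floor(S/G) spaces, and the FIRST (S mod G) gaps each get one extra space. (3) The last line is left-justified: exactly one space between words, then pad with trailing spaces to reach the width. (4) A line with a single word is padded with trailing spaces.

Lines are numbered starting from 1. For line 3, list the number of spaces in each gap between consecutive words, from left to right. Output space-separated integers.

Line 1: ['ocean'] (min_width=5, slack=7)
Line 2: ['elephant'] (min_width=8, slack=4)
Line 3: ['banana', 'you'] (min_width=10, slack=2)
Line 4: ['version'] (min_width=7, slack=5)
Line 5: ['brick', 'house'] (min_width=11, slack=1)
Line 6: ['I', 'knife'] (min_width=7, slack=5)
Line 7: ['cloud'] (min_width=5, slack=7)
Line 8: ['emerald'] (min_width=7, slack=5)
Line 9: ['python'] (min_width=6, slack=6)
Line 10: ['tomato', 'play'] (min_width=11, slack=1)
Line 11: ['low'] (min_width=3, slack=9)

Answer: 3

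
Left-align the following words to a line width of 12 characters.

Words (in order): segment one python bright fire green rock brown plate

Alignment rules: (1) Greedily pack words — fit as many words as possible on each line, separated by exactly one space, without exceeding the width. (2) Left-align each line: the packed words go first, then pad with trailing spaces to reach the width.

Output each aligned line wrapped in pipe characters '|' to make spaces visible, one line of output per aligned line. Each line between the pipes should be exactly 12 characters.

Answer: |segment one |
|python      |
|bright fire |
|green rock  |
|brown plate |

Derivation:
Line 1: ['segment', 'one'] (min_width=11, slack=1)
Line 2: ['python'] (min_width=6, slack=6)
Line 3: ['bright', 'fire'] (min_width=11, slack=1)
Line 4: ['green', 'rock'] (min_width=10, slack=2)
Line 5: ['brown', 'plate'] (min_width=11, slack=1)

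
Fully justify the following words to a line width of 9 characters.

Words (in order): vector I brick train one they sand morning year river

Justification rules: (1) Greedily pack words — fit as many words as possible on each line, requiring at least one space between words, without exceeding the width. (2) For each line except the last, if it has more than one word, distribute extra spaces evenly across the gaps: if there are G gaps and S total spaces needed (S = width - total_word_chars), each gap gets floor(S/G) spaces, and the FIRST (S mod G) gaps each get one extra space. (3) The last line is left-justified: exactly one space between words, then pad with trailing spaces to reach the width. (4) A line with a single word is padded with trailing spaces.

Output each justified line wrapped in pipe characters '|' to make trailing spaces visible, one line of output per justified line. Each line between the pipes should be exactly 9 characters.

Line 1: ['vector', 'I'] (min_width=8, slack=1)
Line 2: ['brick'] (min_width=5, slack=4)
Line 3: ['train', 'one'] (min_width=9, slack=0)
Line 4: ['they', 'sand'] (min_width=9, slack=0)
Line 5: ['morning'] (min_width=7, slack=2)
Line 6: ['year'] (min_width=4, slack=5)
Line 7: ['river'] (min_width=5, slack=4)

Answer: |vector  I|
|brick    |
|train one|
|they sand|
|morning  |
|year     |
|river    |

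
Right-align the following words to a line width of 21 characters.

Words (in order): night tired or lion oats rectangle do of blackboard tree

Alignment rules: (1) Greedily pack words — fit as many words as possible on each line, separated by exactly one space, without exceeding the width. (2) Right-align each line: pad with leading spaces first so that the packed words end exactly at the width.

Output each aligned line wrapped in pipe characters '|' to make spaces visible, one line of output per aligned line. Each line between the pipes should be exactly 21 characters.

Answer: |  night tired or lion|
| oats rectangle do of|
|      blackboard tree|

Derivation:
Line 1: ['night', 'tired', 'or', 'lion'] (min_width=19, slack=2)
Line 2: ['oats', 'rectangle', 'do', 'of'] (min_width=20, slack=1)
Line 3: ['blackboard', 'tree'] (min_width=15, slack=6)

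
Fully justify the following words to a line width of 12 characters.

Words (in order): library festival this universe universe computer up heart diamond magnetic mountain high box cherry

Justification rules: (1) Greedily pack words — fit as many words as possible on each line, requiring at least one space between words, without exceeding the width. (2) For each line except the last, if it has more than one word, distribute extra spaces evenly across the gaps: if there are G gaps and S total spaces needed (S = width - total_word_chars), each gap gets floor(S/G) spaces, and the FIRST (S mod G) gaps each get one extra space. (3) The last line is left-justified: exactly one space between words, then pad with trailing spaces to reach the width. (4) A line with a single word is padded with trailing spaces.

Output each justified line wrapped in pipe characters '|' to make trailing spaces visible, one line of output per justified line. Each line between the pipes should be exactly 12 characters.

Line 1: ['library'] (min_width=7, slack=5)
Line 2: ['festival'] (min_width=8, slack=4)
Line 3: ['this'] (min_width=4, slack=8)
Line 4: ['universe'] (min_width=8, slack=4)
Line 5: ['universe'] (min_width=8, slack=4)
Line 6: ['computer', 'up'] (min_width=11, slack=1)
Line 7: ['heart'] (min_width=5, slack=7)
Line 8: ['diamond'] (min_width=7, slack=5)
Line 9: ['magnetic'] (min_width=8, slack=4)
Line 10: ['mountain'] (min_width=8, slack=4)
Line 11: ['high', 'box'] (min_width=8, slack=4)
Line 12: ['cherry'] (min_width=6, slack=6)

Answer: |library     |
|festival    |
|this        |
|universe    |
|universe    |
|computer  up|
|heart       |
|diamond     |
|magnetic    |
|mountain    |
|high     box|
|cherry      |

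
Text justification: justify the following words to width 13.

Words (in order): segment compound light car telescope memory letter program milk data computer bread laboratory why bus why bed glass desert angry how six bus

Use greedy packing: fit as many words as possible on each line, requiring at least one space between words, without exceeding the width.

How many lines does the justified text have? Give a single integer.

Answer: 13

Derivation:
Line 1: ['segment'] (min_width=7, slack=6)
Line 2: ['compound'] (min_width=8, slack=5)
Line 3: ['light', 'car'] (min_width=9, slack=4)
Line 4: ['telescope'] (min_width=9, slack=4)
Line 5: ['memory', 'letter'] (min_width=13, slack=0)
Line 6: ['program', 'milk'] (min_width=12, slack=1)
Line 7: ['data', 'computer'] (min_width=13, slack=0)
Line 8: ['bread'] (min_width=5, slack=8)
Line 9: ['laboratory'] (min_width=10, slack=3)
Line 10: ['why', 'bus', 'why'] (min_width=11, slack=2)
Line 11: ['bed', 'glass'] (min_width=9, slack=4)
Line 12: ['desert', 'angry'] (min_width=12, slack=1)
Line 13: ['how', 'six', 'bus'] (min_width=11, slack=2)
Total lines: 13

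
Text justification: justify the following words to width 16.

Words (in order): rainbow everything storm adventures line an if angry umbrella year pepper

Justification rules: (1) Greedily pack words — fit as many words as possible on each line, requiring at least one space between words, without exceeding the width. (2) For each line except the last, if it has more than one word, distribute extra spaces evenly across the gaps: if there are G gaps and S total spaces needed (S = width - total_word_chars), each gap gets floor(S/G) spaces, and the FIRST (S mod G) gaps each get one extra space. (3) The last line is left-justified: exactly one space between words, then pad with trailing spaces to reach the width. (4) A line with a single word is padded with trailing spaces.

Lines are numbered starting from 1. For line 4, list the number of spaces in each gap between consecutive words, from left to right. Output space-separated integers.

Line 1: ['rainbow'] (min_width=7, slack=9)
Line 2: ['everything', 'storm'] (min_width=16, slack=0)
Line 3: ['adventures', 'line'] (min_width=15, slack=1)
Line 4: ['an', 'if', 'angry'] (min_width=11, slack=5)
Line 5: ['umbrella', 'year'] (min_width=13, slack=3)
Line 6: ['pepper'] (min_width=6, slack=10)

Answer: 4 3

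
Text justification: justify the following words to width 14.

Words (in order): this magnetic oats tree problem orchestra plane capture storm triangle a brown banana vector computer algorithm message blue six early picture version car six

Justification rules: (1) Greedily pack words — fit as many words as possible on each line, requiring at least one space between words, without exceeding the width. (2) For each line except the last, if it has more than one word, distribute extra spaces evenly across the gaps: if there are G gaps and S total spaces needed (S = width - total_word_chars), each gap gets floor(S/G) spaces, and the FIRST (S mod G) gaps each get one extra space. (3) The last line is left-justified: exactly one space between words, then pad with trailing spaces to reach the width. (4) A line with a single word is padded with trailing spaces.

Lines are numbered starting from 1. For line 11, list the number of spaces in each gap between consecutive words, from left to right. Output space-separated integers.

Answer: 3

Derivation:
Line 1: ['this', 'magnetic'] (min_width=13, slack=1)
Line 2: ['oats', 'tree'] (min_width=9, slack=5)
Line 3: ['problem'] (min_width=7, slack=7)
Line 4: ['orchestra'] (min_width=9, slack=5)
Line 5: ['plane', 'capture'] (min_width=13, slack=1)
Line 6: ['storm', 'triangle'] (min_width=14, slack=0)
Line 7: ['a', 'brown', 'banana'] (min_width=14, slack=0)
Line 8: ['vector'] (min_width=6, slack=8)
Line 9: ['computer'] (min_width=8, slack=6)
Line 10: ['algorithm'] (min_width=9, slack=5)
Line 11: ['message', 'blue'] (min_width=12, slack=2)
Line 12: ['six', 'early'] (min_width=9, slack=5)
Line 13: ['picture'] (min_width=7, slack=7)
Line 14: ['version', 'car'] (min_width=11, slack=3)
Line 15: ['six'] (min_width=3, slack=11)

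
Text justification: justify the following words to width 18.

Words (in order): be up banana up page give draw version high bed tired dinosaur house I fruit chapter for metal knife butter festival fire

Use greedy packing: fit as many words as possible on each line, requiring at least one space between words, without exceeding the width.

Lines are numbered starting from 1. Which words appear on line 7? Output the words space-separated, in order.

Answer: knife butter

Derivation:
Line 1: ['be', 'up', 'banana', 'up'] (min_width=15, slack=3)
Line 2: ['page', 'give', 'draw'] (min_width=14, slack=4)
Line 3: ['version', 'high', 'bed'] (min_width=16, slack=2)
Line 4: ['tired', 'dinosaur'] (min_width=14, slack=4)
Line 5: ['house', 'I', 'fruit'] (min_width=13, slack=5)
Line 6: ['chapter', 'for', 'metal'] (min_width=17, slack=1)
Line 7: ['knife', 'butter'] (min_width=12, slack=6)
Line 8: ['festival', 'fire'] (min_width=13, slack=5)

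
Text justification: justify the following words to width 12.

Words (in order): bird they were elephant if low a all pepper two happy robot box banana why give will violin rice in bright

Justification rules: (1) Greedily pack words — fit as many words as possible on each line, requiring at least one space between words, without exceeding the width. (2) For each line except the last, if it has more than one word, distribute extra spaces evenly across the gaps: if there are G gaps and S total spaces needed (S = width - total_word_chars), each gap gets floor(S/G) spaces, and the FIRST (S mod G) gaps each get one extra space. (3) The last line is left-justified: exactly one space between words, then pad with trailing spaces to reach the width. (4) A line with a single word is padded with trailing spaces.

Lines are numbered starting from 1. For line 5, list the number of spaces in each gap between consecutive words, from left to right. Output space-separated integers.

Answer: 3

Derivation:
Line 1: ['bird', 'they'] (min_width=9, slack=3)
Line 2: ['were'] (min_width=4, slack=8)
Line 3: ['elephant', 'if'] (min_width=11, slack=1)
Line 4: ['low', 'a', 'all'] (min_width=9, slack=3)
Line 5: ['pepper', 'two'] (min_width=10, slack=2)
Line 6: ['happy', 'robot'] (min_width=11, slack=1)
Line 7: ['box', 'banana'] (min_width=10, slack=2)
Line 8: ['why', 'give'] (min_width=8, slack=4)
Line 9: ['will', 'violin'] (min_width=11, slack=1)
Line 10: ['rice', 'in'] (min_width=7, slack=5)
Line 11: ['bright'] (min_width=6, slack=6)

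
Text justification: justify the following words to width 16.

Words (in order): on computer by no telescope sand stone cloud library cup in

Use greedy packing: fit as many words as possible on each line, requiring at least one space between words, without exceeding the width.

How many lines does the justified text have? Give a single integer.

Answer: 4

Derivation:
Line 1: ['on', 'computer', 'by'] (min_width=14, slack=2)
Line 2: ['no', 'telescope'] (min_width=12, slack=4)
Line 3: ['sand', 'stone', 'cloud'] (min_width=16, slack=0)
Line 4: ['library', 'cup', 'in'] (min_width=14, slack=2)
Total lines: 4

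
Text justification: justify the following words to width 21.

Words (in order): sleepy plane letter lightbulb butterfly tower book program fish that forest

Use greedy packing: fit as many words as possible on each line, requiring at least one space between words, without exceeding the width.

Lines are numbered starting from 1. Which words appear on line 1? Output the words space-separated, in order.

Answer: sleepy plane letter

Derivation:
Line 1: ['sleepy', 'plane', 'letter'] (min_width=19, slack=2)
Line 2: ['lightbulb', 'butterfly'] (min_width=19, slack=2)
Line 3: ['tower', 'book', 'program'] (min_width=18, slack=3)
Line 4: ['fish', 'that', 'forest'] (min_width=16, slack=5)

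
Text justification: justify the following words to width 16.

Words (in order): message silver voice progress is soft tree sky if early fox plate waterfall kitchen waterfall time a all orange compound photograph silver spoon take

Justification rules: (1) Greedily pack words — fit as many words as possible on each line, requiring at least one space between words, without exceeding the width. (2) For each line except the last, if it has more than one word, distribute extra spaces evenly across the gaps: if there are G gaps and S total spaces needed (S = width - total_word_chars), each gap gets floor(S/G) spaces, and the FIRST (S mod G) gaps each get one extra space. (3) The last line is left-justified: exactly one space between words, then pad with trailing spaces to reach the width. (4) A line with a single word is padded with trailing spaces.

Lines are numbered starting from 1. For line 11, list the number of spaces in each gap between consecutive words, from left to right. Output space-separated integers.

Line 1: ['message', 'silver'] (min_width=14, slack=2)
Line 2: ['voice', 'progress'] (min_width=14, slack=2)
Line 3: ['is', 'soft', 'tree', 'sky'] (min_width=16, slack=0)
Line 4: ['if', 'early', 'fox'] (min_width=12, slack=4)
Line 5: ['plate', 'waterfall'] (min_width=15, slack=1)
Line 6: ['kitchen'] (min_width=7, slack=9)
Line 7: ['waterfall', 'time', 'a'] (min_width=16, slack=0)
Line 8: ['all', 'orange'] (min_width=10, slack=6)
Line 9: ['compound'] (min_width=8, slack=8)
Line 10: ['photograph'] (min_width=10, slack=6)
Line 11: ['silver', 'spoon'] (min_width=12, slack=4)
Line 12: ['take'] (min_width=4, slack=12)

Answer: 5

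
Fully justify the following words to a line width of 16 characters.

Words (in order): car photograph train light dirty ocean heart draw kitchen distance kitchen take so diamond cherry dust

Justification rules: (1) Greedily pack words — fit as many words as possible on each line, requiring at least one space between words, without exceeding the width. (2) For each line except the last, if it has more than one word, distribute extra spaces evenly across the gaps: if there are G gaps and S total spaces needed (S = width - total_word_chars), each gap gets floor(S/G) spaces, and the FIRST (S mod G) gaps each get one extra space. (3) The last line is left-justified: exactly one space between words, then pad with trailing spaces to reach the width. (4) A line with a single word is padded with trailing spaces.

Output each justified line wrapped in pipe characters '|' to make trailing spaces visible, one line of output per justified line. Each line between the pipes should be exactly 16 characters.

Answer: |car   photograph|
|train      light|
|dirty      ocean|
|heart       draw|
|kitchen distance|
|kitchen  take so|
|diamond   cherry|
|dust            |

Derivation:
Line 1: ['car', 'photograph'] (min_width=14, slack=2)
Line 2: ['train', 'light'] (min_width=11, slack=5)
Line 3: ['dirty', 'ocean'] (min_width=11, slack=5)
Line 4: ['heart', 'draw'] (min_width=10, slack=6)
Line 5: ['kitchen', 'distance'] (min_width=16, slack=0)
Line 6: ['kitchen', 'take', 'so'] (min_width=15, slack=1)
Line 7: ['diamond', 'cherry'] (min_width=14, slack=2)
Line 8: ['dust'] (min_width=4, slack=12)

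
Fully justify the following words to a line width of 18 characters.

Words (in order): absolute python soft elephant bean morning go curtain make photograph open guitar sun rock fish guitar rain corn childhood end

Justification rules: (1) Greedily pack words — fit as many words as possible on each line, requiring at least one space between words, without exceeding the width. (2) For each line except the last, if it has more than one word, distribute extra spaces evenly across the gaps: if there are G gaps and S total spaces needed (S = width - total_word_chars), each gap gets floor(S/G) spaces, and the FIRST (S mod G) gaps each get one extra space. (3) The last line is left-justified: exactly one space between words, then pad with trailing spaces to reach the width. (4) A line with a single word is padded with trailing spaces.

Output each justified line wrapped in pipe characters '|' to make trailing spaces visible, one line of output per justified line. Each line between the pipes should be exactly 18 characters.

Line 1: ['absolute', 'python'] (min_width=15, slack=3)
Line 2: ['soft', 'elephant', 'bean'] (min_width=18, slack=0)
Line 3: ['morning', 'go', 'curtain'] (min_width=18, slack=0)
Line 4: ['make', 'photograph'] (min_width=15, slack=3)
Line 5: ['open', 'guitar', 'sun'] (min_width=15, slack=3)
Line 6: ['rock', 'fish', 'guitar'] (min_width=16, slack=2)
Line 7: ['rain', 'corn'] (min_width=9, slack=9)
Line 8: ['childhood', 'end'] (min_width=13, slack=5)

Answer: |absolute    python|
|soft elephant bean|
|morning go curtain|
|make    photograph|
|open   guitar  sun|
|rock  fish  guitar|
|rain          corn|
|childhood end     |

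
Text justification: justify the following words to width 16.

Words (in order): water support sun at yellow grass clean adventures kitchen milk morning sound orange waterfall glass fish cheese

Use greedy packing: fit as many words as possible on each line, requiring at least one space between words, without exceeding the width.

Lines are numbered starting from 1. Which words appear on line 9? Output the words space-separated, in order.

Line 1: ['water', 'support'] (min_width=13, slack=3)
Line 2: ['sun', 'at', 'yellow'] (min_width=13, slack=3)
Line 3: ['grass', 'clean'] (min_width=11, slack=5)
Line 4: ['adventures'] (min_width=10, slack=6)
Line 5: ['kitchen', 'milk'] (min_width=12, slack=4)
Line 6: ['morning', 'sound'] (min_width=13, slack=3)
Line 7: ['orange', 'waterfall'] (min_width=16, slack=0)
Line 8: ['glass', 'fish'] (min_width=10, slack=6)
Line 9: ['cheese'] (min_width=6, slack=10)

Answer: cheese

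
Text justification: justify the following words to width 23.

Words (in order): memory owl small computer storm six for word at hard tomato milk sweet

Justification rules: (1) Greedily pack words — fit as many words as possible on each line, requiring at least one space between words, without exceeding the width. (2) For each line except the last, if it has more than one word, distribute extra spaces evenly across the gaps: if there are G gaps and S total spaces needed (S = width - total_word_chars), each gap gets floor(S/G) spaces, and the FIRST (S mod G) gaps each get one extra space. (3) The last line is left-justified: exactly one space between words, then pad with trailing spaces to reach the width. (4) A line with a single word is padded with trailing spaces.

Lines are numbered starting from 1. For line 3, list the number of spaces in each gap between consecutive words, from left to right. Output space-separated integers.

Line 1: ['memory', 'owl', 'small'] (min_width=16, slack=7)
Line 2: ['computer', 'storm', 'six', 'for'] (min_width=22, slack=1)
Line 3: ['word', 'at', 'hard', 'tomato'] (min_width=19, slack=4)
Line 4: ['milk', 'sweet'] (min_width=10, slack=13)

Answer: 3 2 2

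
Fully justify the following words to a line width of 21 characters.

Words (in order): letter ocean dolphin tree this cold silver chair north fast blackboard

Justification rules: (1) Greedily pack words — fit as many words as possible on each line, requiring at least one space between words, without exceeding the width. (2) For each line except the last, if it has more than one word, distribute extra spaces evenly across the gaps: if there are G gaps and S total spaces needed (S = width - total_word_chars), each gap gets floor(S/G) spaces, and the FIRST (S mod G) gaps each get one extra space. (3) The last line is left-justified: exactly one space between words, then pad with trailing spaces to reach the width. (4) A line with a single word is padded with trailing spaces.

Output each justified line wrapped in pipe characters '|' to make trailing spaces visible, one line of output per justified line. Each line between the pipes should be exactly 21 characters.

Line 1: ['letter', 'ocean', 'dolphin'] (min_width=20, slack=1)
Line 2: ['tree', 'this', 'cold', 'silver'] (min_width=21, slack=0)
Line 3: ['chair', 'north', 'fast'] (min_width=16, slack=5)
Line 4: ['blackboard'] (min_width=10, slack=11)

Answer: |letter  ocean dolphin|
|tree this cold silver|
|chair    north   fast|
|blackboard           |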